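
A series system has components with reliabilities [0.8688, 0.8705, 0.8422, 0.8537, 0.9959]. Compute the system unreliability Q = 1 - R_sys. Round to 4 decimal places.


Components: [0.8688, 0.8705, 0.8422, 0.8537, 0.9959]
After component 1: product = 0.8688
After component 2: product = 0.7563
After component 3: product = 0.6369
After component 4: product = 0.5438
After component 5: product = 0.5415
R_sys = 0.5415
Q = 1 - 0.5415 = 0.4585

0.4585


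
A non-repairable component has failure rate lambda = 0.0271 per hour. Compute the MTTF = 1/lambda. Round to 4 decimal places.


lambda = 0.0271
MTTF = 1 / 0.0271
MTTF = 36.9004

36.9004


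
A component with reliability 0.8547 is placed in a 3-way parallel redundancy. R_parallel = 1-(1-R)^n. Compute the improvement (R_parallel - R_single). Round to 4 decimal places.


R_single = 0.8547, n = 3
1 - R_single = 0.1453
(1 - R_single)^n = 0.1453^3 = 0.0031
R_parallel = 1 - 0.0031 = 0.9969
Improvement = 0.9969 - 0.8547
Improvement = 0.1422

0.1422


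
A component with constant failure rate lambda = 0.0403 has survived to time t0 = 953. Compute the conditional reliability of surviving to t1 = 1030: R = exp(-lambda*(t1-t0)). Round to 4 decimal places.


lambda = 0.0403
t0 = 953, t1 = 1030
t1 - t0 = 77
lambda * (t1-t0) = 0.0403 * 77 = 3.1031
R = exp(-3.1031)
R = 0.0449

0.0449


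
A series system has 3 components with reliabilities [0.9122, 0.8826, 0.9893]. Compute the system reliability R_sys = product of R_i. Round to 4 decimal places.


Components: [0.9122, 0.8826, 0.9893]
After component 1 (R=0.9122): product = 0.9122
After component 2 (R=0.8826): product = 0.8051
After component 3 (R=0.9893): product = 0.7965
R_sys = 0.7965

0.7965


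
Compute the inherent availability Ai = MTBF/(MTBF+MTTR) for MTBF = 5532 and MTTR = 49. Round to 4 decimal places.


MTBF = 5532
MTTR = 49
MTBF + MTTR = 5581
Ai = 5532 / 5581
Ai = 0.9912

0.9912


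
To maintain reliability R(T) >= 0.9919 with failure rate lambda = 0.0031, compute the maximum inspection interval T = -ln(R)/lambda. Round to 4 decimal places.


R_target = 0.9919
lambda = 0.0031
-ln(0.9919) = 0.0081
T = 0.0081 / 0.0031
T = 2.6235

2.6235


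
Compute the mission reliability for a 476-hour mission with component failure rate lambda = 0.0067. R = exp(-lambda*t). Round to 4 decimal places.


lambda = 0.0067
mission_time = 476
lambda * t = 0.0067 * 476 = 3.1892
R = exp(-3.1892)
R = 0.0412

0.0412


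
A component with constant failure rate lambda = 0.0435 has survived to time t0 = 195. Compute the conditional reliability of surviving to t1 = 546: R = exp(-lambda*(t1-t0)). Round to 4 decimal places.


lambda = 0.0435
t0 = 195, t1 = 546
t1 - t0 = 351
lambda * (t1-t0) = 0.0435 * 351 = 15.2685
R = exp(-15.2685)
R = 0.0

0.0


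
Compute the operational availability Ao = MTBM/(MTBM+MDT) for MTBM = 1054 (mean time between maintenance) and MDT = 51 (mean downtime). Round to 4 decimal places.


MTBM = 1054
MDT = 51
MTBM + MDT = 1105
Ao = 1054 / 1105
Ao = 0.9538

0.9538


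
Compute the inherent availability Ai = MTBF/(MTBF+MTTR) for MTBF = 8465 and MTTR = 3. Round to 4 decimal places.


MTBF = 8465
MTTR = 3
MTBF + MTTR = 8468
Ai = 8465 / 8468
Ai = 0.9996

0.9996


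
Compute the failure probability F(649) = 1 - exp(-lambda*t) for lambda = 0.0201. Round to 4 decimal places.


lambda = 0.0201, t = 649
lambda * t = 13.0449
exp(-13.0449) = 0.0
F(t) = 1 - 0.0
F(t) = 1.0

1.0


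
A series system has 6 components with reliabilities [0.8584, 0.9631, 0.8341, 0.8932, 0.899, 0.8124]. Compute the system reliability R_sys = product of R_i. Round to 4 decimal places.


Components: [0.8584, 0.9631, 0.8341, 0.8932, 0.899, 0.8124]
After component 1 (R=0.8584): product = 0.8584
After component 2 (R=0.9631): product = 0.8267
After component 3 (R=0.8341): product = 0.6896
After component 4 (R=0.8932): product = 0.6159
After component 5 (R=0.899): product = 0.5537
After component 6 (R=0.8124): product = 0.4498
R_sys = 0.4498

0.4498


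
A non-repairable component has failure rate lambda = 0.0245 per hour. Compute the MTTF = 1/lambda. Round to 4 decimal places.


lambda = 0.0245
MTTF = 1 / 0.0245
MTTF = 40.8163

40.8163


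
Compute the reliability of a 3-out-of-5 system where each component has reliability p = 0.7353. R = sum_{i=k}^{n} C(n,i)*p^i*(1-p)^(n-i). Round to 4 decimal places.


k = 3, n = 5, p = 0.7353
i=3: C(5,3)=10 * 0.7353^3 * 0.2647^2 = 0.2785
i=4: C(5,4)=5 * 0.7353^4 * 0.2647^1 = 0.3869
i=5: C(5,5)=1 * 0.7353^5 * 0.2647^0 = 0.2149
R = sum of terms = 0.8804

0.8804


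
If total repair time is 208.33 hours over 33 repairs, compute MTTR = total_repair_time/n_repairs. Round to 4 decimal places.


total_repair_time = 208.33
n_repairs = 33
MTTR = 208.33 / 33
MTTR = 6.313

6.313


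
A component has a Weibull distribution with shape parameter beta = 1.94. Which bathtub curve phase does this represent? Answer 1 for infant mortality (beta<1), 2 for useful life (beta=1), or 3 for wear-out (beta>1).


beta = 1.94
Compare beta to 1:
beta < 1 => infant mortality (phase 1)
beta = 1 => useful life (phase 2)
beta > 1 => wear-out (phase 3)
Since beta = 1.94, this is wear-out (increasing failure rate)
Phase = 3

3


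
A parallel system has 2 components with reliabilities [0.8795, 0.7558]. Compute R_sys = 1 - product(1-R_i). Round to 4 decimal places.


Components: [0.8795, 0.7558]
(1 - 0.8795) = 0.1205, running product = 0.1205
(1 - 0.7558) = 0.2442, running product = 0.0294
Product of (1-R_i) = 0.0294
R_sys = 1 - 0.0294 = 0.9706

0.9706


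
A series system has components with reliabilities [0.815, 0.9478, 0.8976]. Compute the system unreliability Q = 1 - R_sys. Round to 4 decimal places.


Components: [0.815, 0.9478, 0.8976]
After component 1: product = 0.815
After component 2: product = 0.7725
After component 3: product = 0.6934
R_sys = 0.6934
Q = 1 - 0.6934 = 0.3066

0.3066


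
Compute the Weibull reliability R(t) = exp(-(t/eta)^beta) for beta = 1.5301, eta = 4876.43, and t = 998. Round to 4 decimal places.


beta = 1.5301, eta = 4876.43, t = 998
t/eta = 998 / 4876.43 = 0.2047
(t/eta)^beta = 0.2047^1.5301 = 0.0883
R(t) = exp(-0.0883)
R(t) = 0.9155

0.9155


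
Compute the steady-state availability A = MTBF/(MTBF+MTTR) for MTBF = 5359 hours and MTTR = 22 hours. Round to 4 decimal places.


MTBF = 5359
MTTR = 22
MTBF + MTTR = 5381
A = 5359 / 5381
A = 0.9959

0.9959


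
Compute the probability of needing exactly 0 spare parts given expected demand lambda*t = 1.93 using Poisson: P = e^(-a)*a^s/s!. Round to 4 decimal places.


a = 1.93, s = 0
e^(-a) = e^(-1.93) = 0.1451
a^s = 1.93^0 = 1.0
s! = 1
P = 0.1451 * 1.0 / 1
P = 0.1451

0.1451


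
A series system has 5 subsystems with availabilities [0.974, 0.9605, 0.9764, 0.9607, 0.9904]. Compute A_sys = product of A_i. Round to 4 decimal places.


Subsystems: [0.974, 0.9605, 0.9764, 0.9607, 0.9904]
After subsystem 1 (A=0.974): product = 0.974
After subsystem 2 (A=0.9605): product = 0.9355
After subsystem 3 (A=0.9764): product = 0.9134
After subsystem 4 (A=0.9607): product = 0.8776
After subsystem 5 (A=0.9904): product = 0.8691
A_sys = 0.8691

0.8691


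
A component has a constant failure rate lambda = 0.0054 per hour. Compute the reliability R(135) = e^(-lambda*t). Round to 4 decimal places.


lambda = 0.0054
t = 135
lambda * t = 0.729
R(t) = e^(-0.729)
R(t) = 0.4824

0.4824


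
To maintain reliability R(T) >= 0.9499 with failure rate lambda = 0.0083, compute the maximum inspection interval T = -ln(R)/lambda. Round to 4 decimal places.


R_target = 0.9499
lambda = 0.0083
-ln(0.9499) = 0.0514
T = 0.0514 / 0.0083
T = 6.1926

6.1926


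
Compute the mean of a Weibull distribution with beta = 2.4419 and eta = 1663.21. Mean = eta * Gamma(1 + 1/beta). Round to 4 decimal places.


beta = 2.4419, eta = 1663.21
1/beta = 0.4095
1 + 1/beta = 1.4095
Gamma(1.4095) = 0.8868
Mean = 1663.21 * 0.8868
Mean = 1474.9125

1474.9125


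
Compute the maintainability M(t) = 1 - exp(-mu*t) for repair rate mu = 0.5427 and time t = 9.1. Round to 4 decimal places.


mu = 0.5427, t = 9.1
mu * t = 0.5427 * 9.1 = 4.9386
exp(-4.9386) = 0.0072
M(t) = 1 - 0.0072
M(t) = 0.9928

0.9928


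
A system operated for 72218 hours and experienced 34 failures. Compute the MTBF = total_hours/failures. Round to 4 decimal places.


total_hours = 72218
failures = 34
MTBF = 72218 / 34
MTBF = 2124.0588

2124.0588


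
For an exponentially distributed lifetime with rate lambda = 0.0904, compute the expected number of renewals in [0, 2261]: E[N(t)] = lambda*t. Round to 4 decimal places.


lambda = 0.0904
t = 2261
E[N(t)] = lambda * t
E[N(t)] = 0.0904 * 2261
E[N(t)] = 204.3944

204.3944


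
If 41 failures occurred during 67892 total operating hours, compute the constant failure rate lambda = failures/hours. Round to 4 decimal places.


failures = 41
total_hours = 67892
lambda = 41 / 67892
lambda = 0.0006

0.0006


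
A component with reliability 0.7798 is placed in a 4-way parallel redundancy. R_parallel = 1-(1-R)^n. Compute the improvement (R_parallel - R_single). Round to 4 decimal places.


R_single = 0.7798, n = 4
1 - R_single = 0.2202
(1 - R_single)^n = 0.2202^4 = 0.0024
R_parallel = 1 - 0.0024 = 0.9976
Improvement = 0.9976 - 0.7798
Improvement = 0.2178

0.2178


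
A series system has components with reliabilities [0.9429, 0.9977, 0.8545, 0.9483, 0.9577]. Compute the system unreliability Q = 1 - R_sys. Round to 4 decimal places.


Components: [0.9429, 0.9977, 0.8545, 0.9483, 0.9577]
After component 1: product = 0.9429
After component 2: product = 0.9407
After component 3: product = 0.8039
After component 4: product = 0.7623
After component 5: product = 0.7301
R_sys = 0.7301
Q = 1 - 0.7301 = 0.2699

0.2699


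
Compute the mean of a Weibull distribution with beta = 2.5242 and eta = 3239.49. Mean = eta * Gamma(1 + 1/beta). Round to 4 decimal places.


beta = 2.5242, eta = 3239.49
1/beta = 0.3962
1 + 1/beta = 1.3962
Gamma(1.3962) = 0.8875
Mean = 3239.49 * 0.8875
Mean = 2874.9807

2874.9807


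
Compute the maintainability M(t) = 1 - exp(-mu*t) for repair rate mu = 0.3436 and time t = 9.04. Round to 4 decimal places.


mu = 0.3436, t = 9.04
mu * t = 0.3436 * 9.04 = 3.1061
exp(-3.1061) = 0.0448
M(t) = 1 - 0.0448
M(t) = 0.9552

0.9552


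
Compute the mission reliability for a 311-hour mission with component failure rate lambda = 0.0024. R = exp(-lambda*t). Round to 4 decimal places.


lambda = 0.0024
mission_time = 311
lambda * t = 0.0024 * 311 = 0.7464
R = exp(-0.7464)
R = 0.4741

0.4741


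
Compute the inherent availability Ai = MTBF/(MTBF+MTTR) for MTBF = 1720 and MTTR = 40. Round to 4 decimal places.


MTBF = 1720
MTTR = 40
MTBF + MTTR = 1760
Ai = 1720 / 1760
Ai = 0.9773

0.9773


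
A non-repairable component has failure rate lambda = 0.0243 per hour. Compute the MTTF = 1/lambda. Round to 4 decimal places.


lambda = 0.0243
MTTF = 1 / 0.0243
MTTF = 41.1523

41.1523


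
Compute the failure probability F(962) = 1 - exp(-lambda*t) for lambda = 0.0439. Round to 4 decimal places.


lambda = 0.0439, t = 962
lambda * t = 42.2318
exp(-42.2318) = 0.0
F(t) = 1 - 0.0
F(t) = 1.0

1.0


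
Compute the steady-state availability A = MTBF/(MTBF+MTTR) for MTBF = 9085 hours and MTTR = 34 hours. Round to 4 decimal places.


MTBF = 9085
MTTR = 34
MTBF + MTTR = 9119
A = 9085 / 9119
A = 0.9963

0.9963


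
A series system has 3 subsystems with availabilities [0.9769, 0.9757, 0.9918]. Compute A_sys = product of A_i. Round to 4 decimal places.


Subsystems: [0.9769, 0.9757, 0.9918]
After subsystem 1 (A=0.9769): product = 0.9769
After subsystem 2 (A=0.9757): product = 0.9532
After subsystem 3 (A=0.9918): product = 0.9453
A_sys = 0.9453

0.9453


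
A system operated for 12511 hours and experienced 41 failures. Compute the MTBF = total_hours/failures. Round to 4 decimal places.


total_hours = 12511
failures = 41
MTBF = 12511 / 41
MTBF = 305.1463

305.1463


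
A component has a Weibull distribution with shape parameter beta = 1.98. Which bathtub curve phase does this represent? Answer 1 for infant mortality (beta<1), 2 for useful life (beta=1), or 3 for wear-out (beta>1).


beta = 1.98
Compare beta to 1:
beta < 1 => infant mortality (phase 1)
beta = 1 => useful life (phase 2)
beta > 1 => wear-out (phase 3)
Since beta = 1.98, this is wear-out (increasing failure rate)
Phase = 3

3


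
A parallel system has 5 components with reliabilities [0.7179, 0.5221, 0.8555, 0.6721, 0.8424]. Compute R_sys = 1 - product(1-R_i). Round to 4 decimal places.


Components: [0.7179, 0.5221, 0.8555, 0.6721, 0.8424]
(1 - 0.7179) = 0.2821, running product = 0.2821
(1 - 0.5221) = 0.4779, running product = 0.1348
(1 - 0.8555) = 0.1445, running product = 0.0195
(1 - 0.6721) = 0.3279, running product = 0.0064
(1 - 0.8424) = 0.1576, running product = 0.001
Product of (1-R_i) = 0.001
R_sys = 1 - 0.001 = 0.999

0.999


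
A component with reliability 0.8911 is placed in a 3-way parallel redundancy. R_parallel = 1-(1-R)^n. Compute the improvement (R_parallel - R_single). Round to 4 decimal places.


R_single = 0.8911, n = 3
1 - R_single = 0.1089
(1 - R_single)^n = 0.1089^3 = 0.0013
R_parallel = 1 - 0.0013 = 0.9987
Improvement = 0.9987 - 0.8911
Improvement = 0.1076

0.1076


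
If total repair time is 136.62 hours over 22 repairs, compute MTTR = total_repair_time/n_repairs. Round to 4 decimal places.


total_repair_time = 136.62
n_repairs = 22
MTTR = 136.62 / 22
MTTR = 6.21

6.21


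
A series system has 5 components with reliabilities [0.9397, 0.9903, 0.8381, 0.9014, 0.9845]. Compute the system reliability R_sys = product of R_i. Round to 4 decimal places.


Components: [0.9397, 0.9903, 0.8381, 0.9014, 0.9845]
After component 1 (R=0.9397): product = 0.9397
After component 2 (R=0.9903): product = 0.9306
After component 3 (R=0.8381): product = 0.7799
After component 4 (R=0.9014): product = 0.703
After component 5 (R=0.9845): product = 0.6921
R_sys = 0.6921

0.6921


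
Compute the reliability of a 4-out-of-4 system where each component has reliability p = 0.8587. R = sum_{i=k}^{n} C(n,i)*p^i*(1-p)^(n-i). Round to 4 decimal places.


k = 4, n = 4, p = 0.8587
i=4: C(4,4)=1 * 0.8587^4 * 0.1413^0 = 0.5437
R = sum of terms = 0.5437

0.5437


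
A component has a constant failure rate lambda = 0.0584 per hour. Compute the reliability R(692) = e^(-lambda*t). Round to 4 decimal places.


lambda = 0.0584
t = 692
lambda * t = 40.4128
R(t) = e^(-40.4128)
R(t) = 0.0

0.0


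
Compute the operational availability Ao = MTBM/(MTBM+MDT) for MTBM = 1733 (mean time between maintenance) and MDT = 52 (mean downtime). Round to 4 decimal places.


MTBM = 1733
MDT = 52
MTBM + MDT = 1785
Ao = 1733 / 1785
Ao = 0.9709

0.9709


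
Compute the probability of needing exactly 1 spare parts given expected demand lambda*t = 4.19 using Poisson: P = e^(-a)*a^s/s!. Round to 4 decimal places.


a = 4.19, s = 1
e^(-a) = e^(-4.19) = 0.0151
a^s = 4.19^1 = 4.19
s! = 1
P = 0.0151 * 4.19 / 1
P = 0.0635

0.0635


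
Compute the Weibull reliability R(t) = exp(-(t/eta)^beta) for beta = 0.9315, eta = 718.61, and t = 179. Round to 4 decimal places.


beta = 0.9315, eta = 718.61, t = 179
t/eta = 179 / 718.61 = 0.2491
(t/eta)^beta = 0.2491^0.9315 = 0.274
R(t) = exp(-0.274)
R(t) = 0.7604

0.7604


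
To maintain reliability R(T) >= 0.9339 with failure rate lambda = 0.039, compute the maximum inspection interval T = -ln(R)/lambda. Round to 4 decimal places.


R_target = 0.9339
lambda = 0.039
-ln(0.9339) = 0.0684
T = 0.0684 / 0.039
T = 1.7535

1.7535


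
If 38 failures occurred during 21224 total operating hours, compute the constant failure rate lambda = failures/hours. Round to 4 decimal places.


failures = 38
total_hours = 21224
lambda = 38 / 21224
lambda = 0.0018

0.0018


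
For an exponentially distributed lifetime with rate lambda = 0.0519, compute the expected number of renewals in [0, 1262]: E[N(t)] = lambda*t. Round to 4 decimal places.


lambda = 0.0519
t = 1262
E[N(t)] = lambda * t
E[N(t)] = 0.0519 * 1262
E[N(t)] = 65.4978

65.4978


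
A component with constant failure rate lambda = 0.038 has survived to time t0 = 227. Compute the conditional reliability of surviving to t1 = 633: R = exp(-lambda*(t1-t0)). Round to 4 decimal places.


lambda = 0.038
t0 = 227, t1 = 633
t1 - t0 = 406
lambda * (t1-t0) = 0.038 * 406 = 15.428
R = exp(-15.428)
R = 0.0

0.0


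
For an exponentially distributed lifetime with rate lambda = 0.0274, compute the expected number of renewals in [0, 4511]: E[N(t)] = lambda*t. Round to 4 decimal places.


lambda = 0.0274
t = 4511
E[N(t)] = lambda * t
E[N(t)] = 0.0274 * 4511
E[N(t)] = 123.6014

123.6014


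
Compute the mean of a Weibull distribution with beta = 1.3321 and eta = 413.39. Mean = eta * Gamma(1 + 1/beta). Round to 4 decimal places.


beta = 1.3321, eta = 413.39
1/beta = 0.7507
1 + 1/beta = 1.7507
Gamma(1.7507) = 0.9192
Mean = 413.39 * 0.9192
Mean = 379.9966

379.9966


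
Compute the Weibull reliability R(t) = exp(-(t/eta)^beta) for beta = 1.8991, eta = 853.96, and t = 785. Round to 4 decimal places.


beta = 1.8991, eta = 853.96, t = 785
t/eta = 785 / 853.96 = 0.9192
(t/eta)^beta = 0.9192^1.8991 = 0.8522
R(t) = exp(-0.8522)
R(t) = 0.4265

0.4265


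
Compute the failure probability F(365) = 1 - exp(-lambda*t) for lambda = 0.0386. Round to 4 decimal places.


lambda = 0.0386, t = 365
lambda * t = 14.089
exp(-14.089) = 0.0
F(t) = 1 - 0.0
F(t) = 1.0

1.0


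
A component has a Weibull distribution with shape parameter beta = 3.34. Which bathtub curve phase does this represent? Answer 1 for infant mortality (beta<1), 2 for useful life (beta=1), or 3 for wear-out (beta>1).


beta = 3.34
Compare beta to 1:
beta < 1 => infant mortality (phase 1)
beta = 1 => useful life (phase 2)
beta > 1 => wear-out (phase 3)
Since beta = 3.34, this is wear-out (increasing failure rate)
Phase = 3

3


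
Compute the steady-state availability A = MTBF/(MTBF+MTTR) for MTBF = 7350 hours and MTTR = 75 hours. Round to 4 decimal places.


MTBF = 7350
MTTR = 75
MTBF + MTTR = 7425
A = 7350 / 7425
A = 0.9899

0.9899


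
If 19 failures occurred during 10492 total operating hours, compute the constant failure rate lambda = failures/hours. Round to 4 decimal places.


failures = 19
total_hours = 10492
lambda = 19 / 10492
lambda = 0.0018

0.0018


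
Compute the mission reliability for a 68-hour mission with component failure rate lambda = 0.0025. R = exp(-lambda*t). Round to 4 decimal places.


lambda = 0.0025
mission_time = 68
lambda * t = 0.0025 * 68 = 0.17
R = exp(-0.17)
R = 0.8437

0.8437


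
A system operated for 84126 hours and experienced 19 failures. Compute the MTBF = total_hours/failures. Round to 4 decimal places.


total_hours = 84126
failures = 19
MTBF = 84126 / 19
MTBF = 4427.6842

4427.6842


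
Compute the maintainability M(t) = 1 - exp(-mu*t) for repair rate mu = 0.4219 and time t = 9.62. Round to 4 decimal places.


mu = 0.4219, t = 9.62
mu * t = 0.4219 * 9.62 = 4.0587
exp(-4.0587) = 0.0173
M(t) = 1 - 0.0173
M(t) = 0.9827

0.9827


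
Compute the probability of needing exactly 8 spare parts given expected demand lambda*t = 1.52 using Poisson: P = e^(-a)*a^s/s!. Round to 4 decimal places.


a = 1.52, s = 8
e^(-a) = e^(-1.52) = 0.2187
a^s = 1.52^8 = 28.4937
s! = 40320
P = 0.2187 * 28.4937 / 40320
P = 0.0002

0.0002


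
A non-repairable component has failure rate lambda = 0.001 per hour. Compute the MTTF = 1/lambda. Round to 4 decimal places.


lambda = 0.001
MTTF = 1 / 0.001
MTTF = 1000.0

1000.0


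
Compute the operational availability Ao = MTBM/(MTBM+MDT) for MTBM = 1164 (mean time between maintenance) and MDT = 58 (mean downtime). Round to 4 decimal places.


MTBM = 1164
MDT = 58
MTBM + MDT = 1222
Ao = 1164 / 1222
Ao = 0.9525

0.9525


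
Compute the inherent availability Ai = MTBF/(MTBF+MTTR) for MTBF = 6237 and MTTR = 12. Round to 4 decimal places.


MTBF = 6237
MTTR = 12
MTBF + MTTR = 6249
Ai = 6237 / 6249
Ai = 0.9981

0.9981


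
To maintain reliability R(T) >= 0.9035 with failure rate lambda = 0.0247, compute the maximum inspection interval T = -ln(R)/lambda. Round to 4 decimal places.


R_target = 0.9035
lambda = 0.0247
-ln(0.9035) = 0.1015
T = 0.1015 / 0.0247
T = 4.1085

4.1085


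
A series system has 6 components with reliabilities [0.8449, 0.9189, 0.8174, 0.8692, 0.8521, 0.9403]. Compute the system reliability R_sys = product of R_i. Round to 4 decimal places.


Components: [0.8449, 0.9189, 0.8174, 0.8692, 0.8521, 0.9403]
After component 1 (R=0.8449): product = 0.8449
After component 2 (R=0.9189): product = 0.7764
After component 3 (R=0.8174): product = 0.6346
After component 4 (R=0.8692): product = 0.5516
After component 5 (R=0.8521): product = 0.47
After component 6 (R=0.9403): product = 0.442
R_sys = 0.442

0.442


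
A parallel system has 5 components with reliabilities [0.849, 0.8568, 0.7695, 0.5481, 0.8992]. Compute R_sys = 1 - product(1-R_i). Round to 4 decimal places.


Components: [0.849, 0.8568, 0.7695, 0.5481, 0.8992]
(1 - 0.849) = 0.151, running product = 0.151
(1 - 0.8568) = 0.1432, running product = 0.0216
(1 - 0.7695) = 0.2305, running product = 0.005
(1 - 0.5481) = 0.4519, running product = 0.0023
(1 - 0.8992) = 0.1008, running product = 0.0002
Product of (1-R_i) = 0.0002
R_sys = 1 - 0.0002 = 0.9998

0.9998


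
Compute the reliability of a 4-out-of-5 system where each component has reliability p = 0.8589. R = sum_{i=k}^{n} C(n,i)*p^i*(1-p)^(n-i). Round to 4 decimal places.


k = 4, n = 5, p = 0.8589
i=4: C(5,4)=5 * 0.8589^4 * 0.1411^1 = 0.3839
i=5: C(5,5)=1 * 0.8589^5 * 0.1411^0 = 0.4674
R = sum of terms = 0.8514

0.8514


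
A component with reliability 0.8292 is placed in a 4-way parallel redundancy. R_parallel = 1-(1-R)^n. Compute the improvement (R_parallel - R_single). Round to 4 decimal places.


R_single = 0.8292, n = 4
1 - R_single = 0.1708
(1 - R_single)^n = 0.1708^4 = 0.0009
R_parallel = 1 - 0.0009 = 0.9991
Improvement = 0.9991 - 0.8292
Improvement = 0.1699

0.1699


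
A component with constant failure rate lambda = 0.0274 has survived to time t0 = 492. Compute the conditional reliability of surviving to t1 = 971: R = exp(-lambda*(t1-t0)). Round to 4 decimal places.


lambda = 0.0274
t0 = 492, t1 = 971
t1 - t0 = 479
lambda * (t1-t0) = 0.0274 * 479 = 13.1246
R = exp(-13.1246)
R = 0.0

0.0


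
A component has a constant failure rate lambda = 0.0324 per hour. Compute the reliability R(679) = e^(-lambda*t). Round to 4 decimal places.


lambda = 0.0324
t = 679
lambda * t = 21.9996
R(t) = e^(-21.9996)
R(t) = 0.0

0.0


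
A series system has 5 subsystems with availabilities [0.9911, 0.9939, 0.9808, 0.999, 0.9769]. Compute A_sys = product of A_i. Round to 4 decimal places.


Subsystems: [0.9911, 0.9939, 0.9808, 0.999, 0.9769]
After subsystem 1 (A=0.9911): product = 0.9911
After subsystem 2 (A=0.9939): product = 0.9851
After subsystem 3 (A=0.9808): product = 0.9661
After subsystem 4 (A=0.999): product = 0.9652
After subsystem 5 (A=0.9769): product = 0.9429
A_sys = 0.9429

0.9429


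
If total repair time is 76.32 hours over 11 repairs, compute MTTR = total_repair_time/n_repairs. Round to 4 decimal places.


total_repair_time = 76.32
n_repairs = 11
MTTR = 76.32 / 11
MTTR = 6.9382

6.9382


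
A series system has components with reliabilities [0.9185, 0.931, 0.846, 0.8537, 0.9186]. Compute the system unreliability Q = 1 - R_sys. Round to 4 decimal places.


Components: [0.9185, 0.931, 0.846, 0.8537, 0.9186]
After component 1: product = 0.9185
After component 2: product = 0.8551
After component 3: product = 0.7234
After component 4: product = 0.6176
After component 5: product = 0.5673
R_sys = 0.5673
Q = 1 - 0.5673 = 0.4327

0.4327


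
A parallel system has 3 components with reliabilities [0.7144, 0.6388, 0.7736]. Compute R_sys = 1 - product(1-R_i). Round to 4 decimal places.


Components: [0.7144, 0.6388, 0.7736]
(1 - 0.7144) = 0.2856, running product = 0.2856
(1 - 0.6388) = 0.3612, running product = 0.1032
(1 - 0.7736) = 0.2264, running product = 0.0234
Product of (1-R_i) = 0.0234
R_sys = 1 - 0.0234 = 0.9766

0.9766


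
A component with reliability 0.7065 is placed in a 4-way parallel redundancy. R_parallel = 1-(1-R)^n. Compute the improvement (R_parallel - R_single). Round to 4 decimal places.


R_single = 0.7065, n = 4
1 - R_single = 0.2935
(1 - R_single)^n = 0.2935^4 = 0.0074
R_parallel = 1 - 0.0074 = 0.9926
Improvement = 0.9926 - 0.7065
Improvement = 0.2861

0.2861


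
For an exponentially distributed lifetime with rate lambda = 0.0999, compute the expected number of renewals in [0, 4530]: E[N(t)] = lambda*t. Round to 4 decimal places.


lambda = 0.0999
t = 4530
E[N(t)] = lambda * t
E[N(t)] = 0.0999 * 4530
E[N(t)] = 452.547

452.547


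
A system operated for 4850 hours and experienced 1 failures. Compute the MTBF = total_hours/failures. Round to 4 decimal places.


total_hours = 4850
failures = 1
MTBF = 4850 / 1
MTBF = 4850.0

4850.0


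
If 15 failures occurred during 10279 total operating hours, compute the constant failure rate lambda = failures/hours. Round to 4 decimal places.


failures = 15
total_hours = 10279
lambda = 15 / 10279
lambda = 0.0015

0.0015


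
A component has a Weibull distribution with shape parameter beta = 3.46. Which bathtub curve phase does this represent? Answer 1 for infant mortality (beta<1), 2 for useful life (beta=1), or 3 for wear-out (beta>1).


beta = 3.46
Compare beta to 1:
beta < 1 => infant mortality (phase 1)
beta = 1 => useful life (phase 2)
beta > 1 => wear-out (phase 3)
Since beta = 3.46, this is wear-out (increasing failure rate)
Phase = 3

3


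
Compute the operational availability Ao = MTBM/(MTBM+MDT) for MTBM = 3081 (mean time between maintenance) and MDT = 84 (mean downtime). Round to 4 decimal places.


MTBM = 3081
MDT = 84
MTBM + MDT = 3165
Ao = 3081 / 3165
Ao = 0.9735

0.9735


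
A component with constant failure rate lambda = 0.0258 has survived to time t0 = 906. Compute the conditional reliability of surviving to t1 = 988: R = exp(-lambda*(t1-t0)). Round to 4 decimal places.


lambda = 0.0258
t0 = 906, t1 = 988
t1 - t0 = 82
lambda * (t1-t0) = 0.0258 * 82 = 2.1156
R = exp(-2.1156)
R = 0.1206

0.1206


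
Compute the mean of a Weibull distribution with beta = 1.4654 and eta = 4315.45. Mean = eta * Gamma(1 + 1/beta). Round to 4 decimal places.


beta = 1.4654, eta = 4315.45
1/beta = 0.6824
1 + 1/beta = 1.6824
Gamma(1.6824) = 0.9054
Mean = 4315.45 * 0.9054
Mean = 3907.3068

3907.3068


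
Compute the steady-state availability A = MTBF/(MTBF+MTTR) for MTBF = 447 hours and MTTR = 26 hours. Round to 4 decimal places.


MTBF = 447
MTTR = 26
MTBF + MTTR = 473
A = 447 / 473
A = 0.945

0.945


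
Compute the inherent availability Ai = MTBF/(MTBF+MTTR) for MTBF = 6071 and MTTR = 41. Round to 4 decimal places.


MTBF = 6071
MTTR = 41
MTBF + MTTR = 6112
Ai = 6071 / 6112
Ai = 0.9933

0.9933


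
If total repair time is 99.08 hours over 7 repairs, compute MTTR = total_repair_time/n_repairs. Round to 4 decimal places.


total_repair_time = 99.08
n_repairs = 7
MTTR = 99.08 / 7
MTTR = 14.1543

14.1543


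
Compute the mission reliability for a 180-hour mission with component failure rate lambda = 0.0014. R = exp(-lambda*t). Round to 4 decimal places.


lambda = 0.0014
mission_time = 180
lambda * t = 0.0014 * 180 = 0.252
R = exp(-0.252)
R = 0.7772

0.7772


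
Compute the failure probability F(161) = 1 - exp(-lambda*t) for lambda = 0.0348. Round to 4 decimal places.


lambda = 0.0348, t = 161
lambda * t = 5.6028
exp(-5.6028) = 0.0037
F(t) = 1 - 0.0037
F(t) = 0.9963

0.9963


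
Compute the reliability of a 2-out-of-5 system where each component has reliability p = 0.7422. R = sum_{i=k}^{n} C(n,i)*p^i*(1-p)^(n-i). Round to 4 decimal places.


k = 2, n = 5, p = 0.7422
i=2: C(5,2)=10 * 0.7422^2 * 0.2578^3 = 0.0944
i=3: C(5,3)=10 * 0.7422^3 * 0.2578^2 = 0.2717
i=4: C(5,4)=5 * 0.7422^4 * 0.2578^1 = 0.3911
i=5: C(5,5)=1 * 0.7422^5 * 0.2578^0 = 0.2252
R = sum of terms = 0.9825

0.9825


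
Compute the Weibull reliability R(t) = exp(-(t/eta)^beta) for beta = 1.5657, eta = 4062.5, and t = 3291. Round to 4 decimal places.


beta = 1.5657, eta = 4062.5, t = 3291
t/eta = 3291 / 4062.5 = 0.8101
(t/eta)^beta = 0.8101^1.5657 = 0.7191
R(t) = exp(-0.7191)
R(t) = 0.4872

0.4872


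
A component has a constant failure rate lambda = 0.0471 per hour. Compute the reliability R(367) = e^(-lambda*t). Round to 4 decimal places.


lambda = 0.0471
t = 367
lambda * t = 17.2857
R(t) = e^(-17.2857)
R(t) = 0.0

0.0


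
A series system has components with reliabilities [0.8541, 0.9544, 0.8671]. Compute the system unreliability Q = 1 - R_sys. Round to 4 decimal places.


Components: [0.8541, 0.9544, 0.8671]
After component 1: product = 0.8541
After component 2: product = 0.8152
After component 3: product = 0.7068
R_sys = 0.7068
Q = 1 - 0.7068 = 0.2932

0.2932


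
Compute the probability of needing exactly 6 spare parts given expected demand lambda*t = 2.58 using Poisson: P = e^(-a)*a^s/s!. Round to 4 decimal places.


a = 2.58, s = 6
e^(-a) = e^(-2.58) = 0.0758
a^s = 2.58^6 = 294.9295
s! = 720
P = 0.0758 * 294.9295 / 720
P = 0.031

0.031


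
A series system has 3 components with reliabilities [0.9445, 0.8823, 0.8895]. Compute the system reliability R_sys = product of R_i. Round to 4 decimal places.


Components: [0.9445, 0.8823, 0.8895]
After component 1 (R=0.9445): product = 0.9445
After component 2 (R=0.8823): product = 0.8333
After component 3 (R=0.8895): product = 0.7412
R_sys = 0.7412

0.7412


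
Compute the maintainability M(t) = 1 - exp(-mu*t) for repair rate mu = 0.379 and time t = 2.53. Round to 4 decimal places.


mu = 0.379, t = 2.53
mu * t = 0.379 * 2.53 = 0.9589
exp(-0.9589) = 0.3833
M(t) = 1 - 0.3833
M(t) = 0.6167

0.6167


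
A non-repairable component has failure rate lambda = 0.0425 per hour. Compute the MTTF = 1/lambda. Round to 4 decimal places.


lambda = 0.0425
MTTF = 1 / 0.0425
MTTF = 23.5294

23.5294


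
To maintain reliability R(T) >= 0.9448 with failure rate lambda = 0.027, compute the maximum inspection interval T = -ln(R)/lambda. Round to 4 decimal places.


R_target = 0.9448
lambda = 0.027
-ln(0.9448) = 0.0568
T = 0.0568 / 0.027
T = 2.103

2.103


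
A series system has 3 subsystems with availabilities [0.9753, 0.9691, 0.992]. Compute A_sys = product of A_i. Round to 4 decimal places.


Subsystems: [0.9753, 0.9691, 0.992]
After subsystem 1 (A=0.9753): product = 0.9753
After subsystem 2 (A=0.9691): product = 0.9452
After subsystem 3 (A=0.992): product = 0.9376
A_sys = 0.9376

0.9376


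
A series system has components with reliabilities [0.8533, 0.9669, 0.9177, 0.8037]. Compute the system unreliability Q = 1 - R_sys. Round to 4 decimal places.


Components: [0.8533, 0.9669, 0.9177, 0.8037]
After component 1: product = 0.8533
After component 2: product = 0.8251
After component 3: product = 0.7572
After component 4: product = 0.6085
R_sys = 0.6085
Q = 1 - 0.6085 = 0.3915

0.3915


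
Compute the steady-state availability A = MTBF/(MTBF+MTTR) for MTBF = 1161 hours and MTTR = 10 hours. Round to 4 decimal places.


MTBF = 1161
MTTR = 10
MTBF + MTTR = 1171
A = 1161 / 1171
A = 0.9915

0.9915


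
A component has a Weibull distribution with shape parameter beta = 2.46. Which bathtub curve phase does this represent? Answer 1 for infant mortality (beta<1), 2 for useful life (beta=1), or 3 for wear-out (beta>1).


beta = 2.46
Compare beta to 1:
beta < 1 => infant mortality (phase 1)
beta = 1 => useful life (phase 2)
beta > 1 => wear-out (phase 3)
Since beta = 2.46, this is wear-out (increasing failure rate)
Phase = 3

3


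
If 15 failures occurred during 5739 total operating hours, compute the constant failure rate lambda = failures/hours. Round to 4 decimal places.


failures = 15
total_hours = 5739
lambda = 15 / 5739
lambda = 0.0026

0.0026


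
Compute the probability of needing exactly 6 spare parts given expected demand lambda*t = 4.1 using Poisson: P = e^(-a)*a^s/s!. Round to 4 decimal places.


a = 4.1, s = 6
e^(-a) = e^(-4.1) = 0.0166
a^s = 4.1^6 = 4750.1042
s! = 720
P = 0.0166 * 4750.1042 / 720
P = 0.1093

0.1093


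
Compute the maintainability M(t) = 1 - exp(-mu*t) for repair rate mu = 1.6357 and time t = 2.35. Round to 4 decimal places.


mu = 1.6357, t = 2.35
mu * t = 1.6357 * 2.35 = 3.8439
exp(-3.8439) = 0.0214
M(t) = 1 - 0.0214
M(t) = 0.9786

0.9786


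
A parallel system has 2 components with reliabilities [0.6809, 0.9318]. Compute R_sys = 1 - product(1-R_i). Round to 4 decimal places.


Components: [0.6809, 0.9318]
(1 - 0.6809) = 0.3191, running product = 0.3191
(1 - 0.9318) = 0.0682, running product = 0.0218
Product of (1-R_i) = 0.0218
R_sys = 1 - 0.0218 = 0.9782

0.9782


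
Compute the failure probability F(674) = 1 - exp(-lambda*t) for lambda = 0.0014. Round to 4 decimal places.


lambda = 0.0014, t = 674
lambda * t = 0.9436
exp(-0.9436) = 0.3892
F(t) = 1 - 0.3892
F(t) = 0.6108

0.6108


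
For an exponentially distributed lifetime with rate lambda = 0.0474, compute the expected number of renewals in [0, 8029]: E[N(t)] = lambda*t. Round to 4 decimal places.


lambda = 0.0474
t = 8029
E[N(t)] = lambda * t
E[N(t)] = 0.0474 * 8029
E[N(t)] = 380.5746

380.5746


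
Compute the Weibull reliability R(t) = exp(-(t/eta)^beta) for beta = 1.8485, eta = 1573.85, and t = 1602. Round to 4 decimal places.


beta = 1.8485, eta = 1573.85, t = 1602
t/eta = 1602 / 1573.85 = 1.0179
(t/eta)^beta = 1.0179^1.8485 = 1.0333
R(t) = exp(-1.0333)
R(t) = 0.3558

0.3558


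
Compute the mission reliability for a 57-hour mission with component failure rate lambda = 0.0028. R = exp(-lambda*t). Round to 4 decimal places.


lambda = 0.0028
mission_time = 57
lambda * t = 0.0028 * 57 = 0.1596
R = exp(-0.1596)
R = 0.8525

0.8525


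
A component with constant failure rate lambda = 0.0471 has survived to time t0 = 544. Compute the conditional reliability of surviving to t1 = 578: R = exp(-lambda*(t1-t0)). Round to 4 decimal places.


lambda = 0.0471
t0 = 544, t1 = 578
t1 - t0 = 34
lambda * (t1-t0) = 0.0471 * 34 = 1.6014
R = exp(-1.6014)
R = 0.2016

0.2016


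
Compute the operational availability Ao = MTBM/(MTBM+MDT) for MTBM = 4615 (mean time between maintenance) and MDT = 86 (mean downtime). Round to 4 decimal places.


MTBM = 4615
MDT = 86
MTBM + MDT = 4701
Ao = 4615 / 4701
Ao = 0.9817

0.9817


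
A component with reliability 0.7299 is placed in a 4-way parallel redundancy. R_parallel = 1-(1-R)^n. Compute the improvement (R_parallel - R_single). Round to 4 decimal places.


R_single = 0.7299, n = 4
1 - R_single = 0.2701
(1 - R_single)^n = 0.2701^4 = 0.0053
R_parallel = 1 - 0.0053 = 0.9947
Improvement = 0.9947 - 0.7299
Improvement = 0.2648

0.2648


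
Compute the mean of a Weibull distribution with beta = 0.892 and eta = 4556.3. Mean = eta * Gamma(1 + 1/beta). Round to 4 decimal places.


beta = 0.892, eta = 4556.3
1/beta = 1.1211
1 + 1/beta = 2.1211
Gamma(2.1211) = 1.0574
Mean = 4556.3 * 1.0574
Mean = 4817.7736

4817.7736


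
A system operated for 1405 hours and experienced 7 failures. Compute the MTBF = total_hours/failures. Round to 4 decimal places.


total_hours = 1405
failures = 7
MTBF = 1405 / 7
MTBF = 200.7143

200.7143


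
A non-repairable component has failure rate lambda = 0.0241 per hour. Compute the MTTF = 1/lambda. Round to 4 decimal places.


lambda = 0.0241
MTTF = 1 / 0.0241
MTTF = 41.4938

41.4938


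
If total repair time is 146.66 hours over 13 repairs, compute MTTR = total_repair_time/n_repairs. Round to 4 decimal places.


total_repair_time = 146.66
n_repairs = 13
MTTR = 146.66 / 13
MTTR = 11.2815

11.2815


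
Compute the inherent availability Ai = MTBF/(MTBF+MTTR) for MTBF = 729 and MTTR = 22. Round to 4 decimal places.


MTBF = 729
MTTR = 22
MTBF + MTTR = 751
Ai = 729 / 751
Ai = 0.9707

0.9707


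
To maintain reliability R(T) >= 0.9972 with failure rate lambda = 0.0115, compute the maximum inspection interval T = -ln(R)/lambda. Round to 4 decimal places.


R_target = 0.9972
lambda = 0.0115
-ln(0.9972) = 0.0028
T = 0.0028 / 0.0115
T = 0.2438

0.2438


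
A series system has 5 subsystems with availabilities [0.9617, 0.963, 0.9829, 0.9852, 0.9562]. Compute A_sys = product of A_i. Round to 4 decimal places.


Subsystems: [0.9617, 0.963, 0.9829, 0.9852, 0.9562]
After subsystem 1 (A=0.9617): product = 0.9617
After subsystem 2 (A=0.963): product = 0.9261
After subsystem 3 (A=0.9829): product = 0.9103
After subsystem 4 (A=0.9852): product = 0.8968
After subsystem 5 (A=0.9562): product = 0.8575
A_sys = 0.8575

0.8575


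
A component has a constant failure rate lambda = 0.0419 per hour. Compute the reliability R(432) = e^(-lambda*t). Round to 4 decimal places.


lambda = 0.0419
t = 432
lambda * t = 18.1008
R(t) = e^(-18.1008)
R(t) = 0.0

0.0


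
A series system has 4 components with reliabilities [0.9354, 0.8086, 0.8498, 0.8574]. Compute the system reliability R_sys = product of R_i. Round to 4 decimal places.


Components: [0.9354, 0.8086, 0.8498, 0.8574]
After component 1 (R=0.9354): product = 0.9354
After component 2 (R=0.8086): product = 0.7564
After component 3 (R=0.8498): product = 0.6428
After component 4 (R=0.8574): product = 0.5511
R_sys = 0.5511

0.5511


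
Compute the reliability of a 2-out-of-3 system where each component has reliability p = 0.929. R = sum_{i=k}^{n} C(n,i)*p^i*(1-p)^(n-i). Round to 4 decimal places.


k = 2, n = 3, p = 0.929
i=2: C(3,2)=3 * 0.929^2 * 0.071^1 = 0.1838
i=3: C(3,3)=1 * 0.929^3 * 0.071^0 = 0.8018
R = sum of terms = 0.9856

0.9856


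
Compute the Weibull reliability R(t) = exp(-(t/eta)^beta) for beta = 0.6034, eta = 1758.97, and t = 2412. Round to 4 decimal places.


beta = 0.6034, eta = 1758.97, t = 2412
t/eta = 2412 / 1758.97 = 1.3713
(t/eta)^beta = 1.3713^0.6034 = 1.2099
R(t) = exp(-1.2099)
R(t) = 0.2982

0.2982


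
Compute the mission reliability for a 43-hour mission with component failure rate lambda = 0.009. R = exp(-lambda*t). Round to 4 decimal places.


lambda = 0.009
mission_time = 43
lambda * t = 0.009 * 43 = 0.387
R = exp(-0.387)
R = 0.6791

0.6791


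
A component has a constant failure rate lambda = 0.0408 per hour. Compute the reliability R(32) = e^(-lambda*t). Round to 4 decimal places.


lambda = 0.0408
t = 32
lambda * t = 1.3056
R(t) = e^(-1.3056)
R(t) = 0.271

0.271


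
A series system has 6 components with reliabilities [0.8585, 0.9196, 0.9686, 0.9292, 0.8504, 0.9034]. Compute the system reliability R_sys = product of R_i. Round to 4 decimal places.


Components: [0.8585, 0.9196, 0.9686, 0.9292, 0.8504, 0.9034]
After component 1 (R=0.8585): product = 0.8585
After component 2 (R=0.9196): product = 0.7895
After component 3 (R=0.9686): product = 0.7647
After component 4 (R=0.9292): product = 0.7105
After component 5 (R=0.8504): product = 0.6042
After component 6 (R=0.9034): product = 0.5459
R_sys = 0.5459

0.5459


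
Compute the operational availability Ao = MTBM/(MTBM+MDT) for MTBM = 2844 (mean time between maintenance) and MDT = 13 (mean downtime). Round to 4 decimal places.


MTBM = 2844
MDT = 13
MTBM + MDT = 2857
Ao = 2844 / 2857
Ao = 0.9954

0.9954


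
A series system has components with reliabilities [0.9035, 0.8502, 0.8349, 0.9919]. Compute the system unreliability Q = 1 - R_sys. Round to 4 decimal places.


Components: [0.9035, 0.8502, 0.8349, 0.9919]
After component 1: product = 0.9035
After component 2: product = 0.7682
After component 3: product = 0.6413
After component 4: product = 0.6361
R_sys = 0.6361
Q = 1 - 0.6361 = 0.3639

0.3639
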